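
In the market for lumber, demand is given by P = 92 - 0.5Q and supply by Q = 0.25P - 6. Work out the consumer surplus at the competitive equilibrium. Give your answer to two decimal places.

Rewriting supply in inverse form: P = 24 + 4Q.
Setting demand equal to supply, 68 = 4.5Q, so Q* = 15.1111 and P* = 84.4444.
Consumer surplus is the triangle under demand above P*: (1/2)(15.1111)(92 - 84.4444) = (1/2)(15.1111)(7.5556) = 57.0864.

57.09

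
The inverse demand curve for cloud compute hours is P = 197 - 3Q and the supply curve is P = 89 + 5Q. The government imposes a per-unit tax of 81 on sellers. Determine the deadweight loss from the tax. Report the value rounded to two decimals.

410.06

Without the tax, 197 - 3Q = 89 + 5Q so Q* = 13.5 and P* = 156.5.
A tax on sellers shifts supply up by 81: 197 - 3Q = 89 + 5Q + 81, so Q_t = 3.375. Buyers pay P_b = 186.875; sellers receive P_s = P_b - 81 = 105.875.
Deadweight loss is the triangle between the curves from Q_t to Q*: (1/2)(13.5 - 3.375)(81) = 410.0625.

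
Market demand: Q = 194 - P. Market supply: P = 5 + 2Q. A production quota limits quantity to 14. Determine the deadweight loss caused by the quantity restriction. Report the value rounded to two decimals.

3601.50

Rewriting demand in inverse form: P = 194 - Q.
Unrestricted equilibrium: Q* = (194 - 5)/(1 + 2) = 63.
At Q = 14 the demand price is 194 - (14) = 180 and the supply price is 5 + 2(14) = 33.
Deadweight loss is the triangle between the curves from 14 to 63: (1/2)(180 - 33)(63 - 14) = 3601.5.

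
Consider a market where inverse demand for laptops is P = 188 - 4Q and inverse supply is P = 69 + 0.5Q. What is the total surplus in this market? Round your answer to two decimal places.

1573.44

Setting demand equal to supply, 119 = 4.5Q, so Q* = 26.4444 and P* = 82.2222.
CS = (1/2)(26.4444)(105.7778) = 1398.6173 and PS = (1/2)(26.4444)(13.2222) = 174.8272, so total surplus = 1573.4444.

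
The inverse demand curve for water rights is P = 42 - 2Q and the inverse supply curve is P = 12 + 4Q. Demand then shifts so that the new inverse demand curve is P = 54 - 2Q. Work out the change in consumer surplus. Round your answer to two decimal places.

Initial equilibrium: Q_0 = 5, P_0 = 32; CS_0 = (1/2)(5)(10) = 25, PS_0 = (1/2)(5)(20) = 50.
New equilibrium: 54 - 2Q = 12 + 4Q gives Q_1 = 7, P_1 = 40; CS_1 = 49, PS_1 = 98.
Change in consumer surplus = 49 - 25 = 24.

24.00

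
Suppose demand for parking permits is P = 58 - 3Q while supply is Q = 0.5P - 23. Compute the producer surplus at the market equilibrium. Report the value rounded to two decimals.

Rewriting supply in inverse form: P = 46 + 2Q.
Equilibrium: 58 - 3Q = 46 + 2Q, so Q* = 2.4 and P* = 50.8.
Producer surplus is the triangle above supply below P*: (1/2)(2.4)(50.8 - 46) = (1/2)(2.4)(4.8) = 5.76.

5.76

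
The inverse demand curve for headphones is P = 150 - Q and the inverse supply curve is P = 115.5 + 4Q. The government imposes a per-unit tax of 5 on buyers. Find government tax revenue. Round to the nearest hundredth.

Without the tax, 150 - Q = 115.5 + 4Q so Q* = 6.9 and P* = 143.1.
With the tax, buyers' net willingness to pay falls by 5: (150 - 5) - Q = 115.5 + 4Q, so Q_t = 5.9. Buyers pay P_b = 144.1; sellers receive P_s = P_b - 5 = 139.1.
Tax revenue = t x Q_t = 5 x 5.9 = 29.5.

29.50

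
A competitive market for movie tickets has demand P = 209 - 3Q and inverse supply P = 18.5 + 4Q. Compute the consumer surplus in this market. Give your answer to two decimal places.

1110.93

Equilibrium: 209 - 3Q = 18.5 + 4Q, so Q* = 27.2143 and P* = 127.3571.
CS is the area between the demand curve and P* from 0 to Q*: (1/2)(27.2143)(81.6429) = 1110.926.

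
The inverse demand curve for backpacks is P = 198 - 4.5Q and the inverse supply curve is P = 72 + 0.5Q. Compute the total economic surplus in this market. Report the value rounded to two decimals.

Set 198 - 4.5Q = 72 + 0.5Q, which gives 126 = 5Q, so Q* = 25.2 and P* = 198 - 4.5(25.2) = 84.6.
Total surplus is the full triangle between the curves from 0 to Q*: (1/2)(25.2)(198 - 72) = 1587.6.

1587.60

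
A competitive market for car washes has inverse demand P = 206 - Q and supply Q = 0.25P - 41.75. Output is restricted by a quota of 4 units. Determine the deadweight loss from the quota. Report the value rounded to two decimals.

Rewriting supply in inverse form: P = 167 + 4Q.
Unrestricted equilibrium: Q* = (206 - 167)/(1 + 4) = 7.8.
At Q = 4 the demand price is 206 - (4) = 202 and the supply price is 167 + 4(4) = 183.
DWL = (1/2)(gap between curves at 4) x (Q* - 4) = (1/2)(19)(3.8) = 36.1.

36.10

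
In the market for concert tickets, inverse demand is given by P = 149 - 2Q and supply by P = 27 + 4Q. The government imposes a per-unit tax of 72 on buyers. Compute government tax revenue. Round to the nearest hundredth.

600.00

Without the tax, 149 - 2Q = 27 + 4Q so Q* = 20.3333 and P* = 108.3333.
With the tax, buyers' net willingness to pay falls by 72: (149 - 72) - 2Q = 27 + 4Q, so Q_t = 8.3333. Buyers pay P_b = 132.3333; sellers receive P_s = P_b - 72 = 60.3333.
Tax revenue = t x Q_t = 72 x 8.3333 = 600.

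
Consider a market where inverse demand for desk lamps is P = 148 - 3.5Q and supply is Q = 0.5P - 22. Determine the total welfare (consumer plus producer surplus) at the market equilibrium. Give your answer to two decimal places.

983.27

Rewriting supply in inverse form: P = 44 + 2Q.
Equilibrium: 148 - 3.5Q = 44 + 2Q, so Q* = 18.9091 and P* = 81.8182.
CS = (1/2)(18.9091)(66.1818) = 625.719 and PS = (1/2)(18.9091)(37.8182) = 357.5537, so total surplus = 983.2727.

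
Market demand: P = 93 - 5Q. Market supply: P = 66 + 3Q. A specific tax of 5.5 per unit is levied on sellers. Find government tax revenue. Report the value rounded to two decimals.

14.78

Without the tax, 93 - 5Q = 66 + 3Q so Q* = 3.375 and P* = 76.125.
With the tax, sellers need 5.5 more per unit: 93 - 5Q = 66 + 3Q + 5.5, so Q_t = 2.6875. Buyers pay P_b = 79.5625; sellers receive P_s = P_b - 5.5 = 74.0625.
Tax revenue = t x Q_t = 5.5 x 2.6875 = 14.7812.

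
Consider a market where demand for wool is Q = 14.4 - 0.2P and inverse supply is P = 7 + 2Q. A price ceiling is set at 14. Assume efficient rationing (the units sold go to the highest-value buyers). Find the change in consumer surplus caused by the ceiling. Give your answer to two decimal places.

Rewriting demand in inverse form: P = 72 - 5Q.
Without the control, 72 - 5Q = 7 + 2Q so Q* = 9.2857 and P* = 25.5714.
At P = 14, sellers supply (14 - 7)/2 = 3.5 while buyers want more, so the quantity traded is 3.5 at price 14.
CS goes from (1/2)(9.2857)(46.4286) = 215.5612 to 172.375 (computed as (72 - 14)(3.5) - (1/2)(5)(3.5)^2), a change of -43.1862.

-43.19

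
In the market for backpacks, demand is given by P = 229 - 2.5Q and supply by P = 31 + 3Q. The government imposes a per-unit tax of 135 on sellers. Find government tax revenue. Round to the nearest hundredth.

1546.36

Without the tax, 229 - 2.5Q = 31 + 3Q so Q* = 36 and P* = 139.
A tax on sellers shifts supply up by 135: 229 - 2.5Q = 31 + 3Q + 135, so Q_t = 11.4545. Buyers pay P_b = 200.3636; sellers receive P_s = P_b - 135 = 65.3636.
Tax revenue = t x Q_t = 135 x 11.4545 = 1546.3636.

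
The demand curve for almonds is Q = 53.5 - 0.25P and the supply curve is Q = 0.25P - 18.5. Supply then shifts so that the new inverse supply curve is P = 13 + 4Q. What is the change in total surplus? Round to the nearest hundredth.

Rewriting demand in inverse form: P = 214 - 4Q.
Rewriting supply in inverse form: P = 74 + 4Q.
Initial equilibrium: Q_0 = 17.5, P_0 = 144; CS_0 = (1/2)(17.5)(70) = 612.5, PS_0 = (1/2)(17.5)(70) = 612.5.
New equilibrium: 214 - 4Q = 13 + 4Q gives Q_1 = 25.125, P_1 = 113.5; CS_1 = 1262.5312, PS_1 = 1262.5312.
Change in total surplus = (1262.5312 + 1262.5312) - (612.5 + 612.5) = 1300.0625.

1300.06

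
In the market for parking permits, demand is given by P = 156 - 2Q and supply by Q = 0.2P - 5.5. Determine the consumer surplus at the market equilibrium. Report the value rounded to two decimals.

336.98

Rewriting supply in inverse form: P = 27.5 + 5Q.
Equilibrium: 156 - 2Q = 27.5 + 5Q, so Q* = 18.3571 and P* = 119.2857.
Consumer surplus is the triangle under demand above P*: (1/2)(18.3571)(156 - 119.2857) = (1/2)(18.3571)(36.7143) = 336.9847.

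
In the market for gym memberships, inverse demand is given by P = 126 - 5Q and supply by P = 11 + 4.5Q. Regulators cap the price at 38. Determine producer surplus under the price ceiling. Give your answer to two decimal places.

Without the control, 126 - 5Q = 11 + 4.5Q so Q* = 12.1053 and P* = 65.4737.
At P = 38, sellers supply (38 - 11)/4.5 = 6 while buyers want more, so the quantity traded is 6 at price 38.
PS is the triangle above supply below 38: (1/2)(6)(38 - 11) = 81.

81.00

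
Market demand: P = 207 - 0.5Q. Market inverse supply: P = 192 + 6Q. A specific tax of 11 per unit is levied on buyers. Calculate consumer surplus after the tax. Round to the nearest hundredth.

Pre-tax equilibrium: 207 - 0.5Q = 192 + 6Q gives Q* = 2.3077, P* = 205.8462.
A tax on buyers shifts demand down by 11: (207 - 11) - 0.5Q = 192 + 6Q, so Q_t = 0.6154. Buyers pay P_b = 206.6923; sellers receive P_s = P_b - 11 = 195.6923.
CS = (1/2)(Q_t)(207 - P_b) = (1/2)(0.6154)(0.3077) = 0.0947.

0.09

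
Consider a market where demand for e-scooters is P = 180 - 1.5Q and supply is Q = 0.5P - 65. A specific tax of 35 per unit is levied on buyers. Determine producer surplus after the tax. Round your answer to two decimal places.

Rewriting supply in inverse form: P = 130 + 2Q.
Without the tax, 180 - 1.5Q = 130 + 2Q so Q* = 14.2857 and P* = 158.5714.
With the tax, buyers' net willingness to pay falls by 35: (180 - 35) - 1.5Q = 130 + 2Q, so Q_t = 4.2857. Buyers pay P_b = 173.5714; sellers receive P_s = P_b - 35 = 138.5714.
Producer surplus is the triangle above supply below P_s: (1/2)(4.2857)(138.5714 - 130) = 18.3673.

18.37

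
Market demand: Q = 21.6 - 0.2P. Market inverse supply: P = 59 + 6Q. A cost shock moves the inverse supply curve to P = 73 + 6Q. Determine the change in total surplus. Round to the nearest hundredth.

-53.45

Rewriting demand in inverse form: P = 108 - 5Q.
Initial equilibrium: Q_0 = 4.4545, P_0 = 85.7273; CS_0 = (1/2)(4.4545)(22.2727) = 49.6074, PS_0 = (1/2)(4.4545)(26.7273) = 59.5289.
New equilibrium: 108 - 5Q = 73 + 6Q gives Q_1 = 3.1818, P_1 = 92.0909; CS_1 = 25.3099, PS_1 = 30.3719.
Change in total surplus = (25.3099 + 30.3719) - (49.6074 + 59.5289) = -53.4545.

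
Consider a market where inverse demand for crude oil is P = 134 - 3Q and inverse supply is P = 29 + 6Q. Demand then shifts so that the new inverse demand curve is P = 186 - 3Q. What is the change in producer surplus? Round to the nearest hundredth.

Initial equilibrium: Q_0 = 11.6667, P_0 = 99; CS_0 = (1/2)(11.6667)(35) = 204.1667, PS_0 = (1/2)(11.6667)(70) = 408.3333.
New equilibrium: 186 - 3Q = 29 + 6Q gives Q_1 = 17.4444, P_1 = 133.6667; CS_1 = 456.463, PS_1 = 912.9259.
Change in producer surplus = 912.9259 - 408.3333 = 504.5926.

504.59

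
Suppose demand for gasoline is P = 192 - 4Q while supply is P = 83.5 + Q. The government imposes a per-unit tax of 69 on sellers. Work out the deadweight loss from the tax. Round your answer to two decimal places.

Without the tax, 192 - 4Q = 83.5 + Q so Q* = 21.7 and P* = 105.2.
A tax on sellers shifts supply up by 69: 192 - 4Q = 83.5 + Q + 69, so Q_t = 7.9. Buyers pay P_b = 160.4; sellers receive P_s = P_b - 69 = 91.4.
Deadweight loss is the triangle between the curves from Q_t to Q*: (1/2)(21.7 - 7.9)(69) = 476.1.

476.10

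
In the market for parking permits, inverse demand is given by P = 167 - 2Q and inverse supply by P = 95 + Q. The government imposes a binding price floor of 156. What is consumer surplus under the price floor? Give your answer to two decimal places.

30.25

Free-market equilibrium: 167 - 2Q = 95 + Q gives Q* = 24, P* = 119.
At the floor price 156, quantity demanded is (167 - 156)/2 = 5.5; demand is the short side, so Q = 5.5 trades at P = 156.
CS is the triangle under demand above 156: (1/2)(5.5)(167 - 156) = 30.25.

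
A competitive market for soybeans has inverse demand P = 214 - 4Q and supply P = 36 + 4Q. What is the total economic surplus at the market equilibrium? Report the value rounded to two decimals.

Set 214 - 4Q = 36 + 4Q, which gives 178 = 8Q, so Q* = 22.25 and P* = 214 - 4(22.25) = 125.
Total surplus is the full triangle between the curves from 0 to Q*: (1/2)(22.25)(214 - 36) = 1980.25.

1980.25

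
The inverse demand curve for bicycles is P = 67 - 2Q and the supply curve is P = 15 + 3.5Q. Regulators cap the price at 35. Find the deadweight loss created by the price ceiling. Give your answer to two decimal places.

Without the control, 67 - 2Q = 15 + 3.5Q so Q* = 9.4545 and P* = 48.0909.
At P = 35, sellers supply (35 - 15)/3.5 = 5.7143 while buyers want more, so the quantity traded is 5.7143 at price 35.
The lost-trades triangle has base Q* - 5.7143 = 3.7403 and height equal to the gap between the curves at Q = 5.7143, which is 55.5714 - 35 = 20.5714. DWL = (1/2)(3.7403)(20.5714) = 38.4712.

38.47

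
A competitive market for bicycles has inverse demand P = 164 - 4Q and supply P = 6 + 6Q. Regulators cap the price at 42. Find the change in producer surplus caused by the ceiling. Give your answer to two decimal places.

Without the control, 164 - 4Q = 6 + 6Q so Q* = 15.8 and P* = 100.8.
At P = 42, sellers supply (42 - 6)/6 = 6 while buyers want more, so the quantity traded is 6 at price 42.
PS goes from (1/2)(15.8)(94.8) = 748.92 to 108 (computed as (42 - 6)(6) - (1/2)(6)(6)^2), a change of -640.92.

-640.92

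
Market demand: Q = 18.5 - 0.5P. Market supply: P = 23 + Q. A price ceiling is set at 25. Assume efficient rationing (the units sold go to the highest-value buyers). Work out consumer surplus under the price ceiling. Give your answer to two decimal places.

20.00

Rewriting demand in inverse form: P = 37 - 2Q.
Without the control, 37 - 2Q = 23 + Q so Q* = 4.6667 and P* = 27.6667.
At P = 25, sellers supply (25 - 23)/1 = 2 while buyers want more, so the quantity traded is 2 at price 25.
The demand price at Q = 2 is 33. CS is the trapezoid between demand and 25 over [0, 2]: (1/2)[(37 - 25) + (33 - 25)](2) = 20.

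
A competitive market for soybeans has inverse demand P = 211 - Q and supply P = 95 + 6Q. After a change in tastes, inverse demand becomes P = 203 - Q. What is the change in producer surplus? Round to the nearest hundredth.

Initial equilibrium: Q_0 = 16.5714, P_0 = 194.4286; CS_0 = (1/2)(16.5714)(16.5714) = 137.3061, PS_0 = (1/2)(16.5714)(99.4286) = 823.8367.
New equilibrium: 203 - Q = 95 + 6Q gives Q_1 = 15.4286, P_1 = 187.5714; CS_1 = 119.0204, PS_1 = 714.1224.
Change in producer surplus = 714.1224 - 823.8367 = -109.7143.

-109.71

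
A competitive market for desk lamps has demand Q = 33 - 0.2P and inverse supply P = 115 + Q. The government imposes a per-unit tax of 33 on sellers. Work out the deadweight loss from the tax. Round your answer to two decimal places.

90.75

Rewriting demand in inverse form: P = 165 - 5Q.
Pre-tax equilibrium: 165 - 5Q = 115 + Q gives Q* = 8.3333, P* = 123.3333.
With the tax, sellers need 33 more per unit: 165 - 5Q = 115 + Q + 33, so Q_t = 2.8333. Buyers pay P_b = 150.8333; sellers receive P_s = P_b - 33 = 117.8333.
Deadweight loss is the triangle between the curves from Q_t to Q*: (1/2)(8.3333 - 2.8333)(33) = 90.75.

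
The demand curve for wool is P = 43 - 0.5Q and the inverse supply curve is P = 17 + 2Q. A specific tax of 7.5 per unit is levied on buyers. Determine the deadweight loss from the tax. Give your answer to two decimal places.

Pre-tax equilibrium: 43 - 0.5Q = 17 + 2Q gives Q* = 10.4, P* = 37.8.
A tax on buyers shifts demand down by 7.5: (43 - 7.5) - 0.5Q = 17 + 2Q, so Q_t = 7.4. Buyers pay P_b = 39.3; sellers receive P_s = P_b - 7.5 = 31.8.
The welfare triangle lost has base Q* - Q_t = 3 and height t = 7.5, so DWL = (1/2)(3)(7.5) = 11.25.

11.25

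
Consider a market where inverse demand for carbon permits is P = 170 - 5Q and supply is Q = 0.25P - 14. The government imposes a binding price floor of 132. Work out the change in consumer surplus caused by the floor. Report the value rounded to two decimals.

-256.71

Rewriting supply in inverse form: P = 56 + 4Q.
Free-market equilibrium: 170 - 5Q = 56 + 4Q gives Q* = 12.6667, P* = 106.6667.
At P = 132, buyers demand (170 - 132)/5 = 7.6 while sellers would supply more, so the quantity traded is 7.6 at price 132.
CS goes from (1/2)(12.6667)(63.3333) = 401.1111 to 144.4 (computed as (170 - 132)(7.6) - (1/2)(5)(7.6)^2), a change of -256.7111.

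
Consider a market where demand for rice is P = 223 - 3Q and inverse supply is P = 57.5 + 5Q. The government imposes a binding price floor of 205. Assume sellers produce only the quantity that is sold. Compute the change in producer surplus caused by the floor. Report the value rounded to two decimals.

-274.93

Without the control, 223 - 3Q = 57.5 + 5Q so Q* = 20.6875 and P* = 160.9375.
At the floor price 205, quantity demanded is (223 - 205)/3 = 6; demand is the short side, so Q = 6 trades at P = 205.
PS goes from (1/2)(20.6875)(103.4375) = 1069.9316 to 795 (computed as (205 - 57.5)(6) - (1/2)(5)(6)^2), a change of -274.9316.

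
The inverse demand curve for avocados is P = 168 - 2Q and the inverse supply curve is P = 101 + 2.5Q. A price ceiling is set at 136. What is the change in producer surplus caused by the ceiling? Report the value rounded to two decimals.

-32.10

Free-market equilibrium: 168 - 2Q = 101 + 2.5Q gives Q* = 14.8889, P* = 138.2222.
At the ceiling price 136, quantity supplied is (136 - 101)/2.5 = 14; supply is the short side, so Q = 14 trades at P = 136.
PS goes from (1/2)(14.8889)(37.2222) = 277.0988 to 245 (computed as (136 - 101)(14) - (1/2)(2.5)(14)^2), a change of -32.0988.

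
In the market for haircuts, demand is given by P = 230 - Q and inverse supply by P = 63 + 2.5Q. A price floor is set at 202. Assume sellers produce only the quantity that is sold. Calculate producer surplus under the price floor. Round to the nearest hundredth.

Free-market equilibrium: 230 - Q = 63 + 2.5Q gives Q* = 47.7143, P* = 182.2857.
At P = 202, buyers demand (230 - 202)/1 = 28 while sellers would supply more, so the quantity traded is 28 at price 202.
The supply price at Q = 28 is 133. PS is the trapezoid between 202 and supply over [0, 28]: (1/2)[(202 - 63) + (202 - 133)](28) = 2912.

2912.00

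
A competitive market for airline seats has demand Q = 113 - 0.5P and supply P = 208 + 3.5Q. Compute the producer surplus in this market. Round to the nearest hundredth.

Rewriting demand in inverse form: P = 226 - 2Q.
Setting demand equal to supply, 18 = 5.5Q, so Q* = 3.2727 and P* = 219.4545.
Producer surplus is the triangle above supply below P*: (1/2)(3.2727)(219.4545 - 208) = (1/2)(3.2727)(11.4545) = 18.7438.

18.74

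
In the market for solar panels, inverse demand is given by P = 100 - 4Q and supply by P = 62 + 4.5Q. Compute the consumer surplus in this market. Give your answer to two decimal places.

Setting demand equal to supply, 38 = 8.5Q, so Q* = 4.4706 and P* = 82.1176.
Consumer surplus is the triangle under demand above P*: (1/2)(4.4706)(100 - 82.1176) = (1/2)(4.4706)(17.8824) = 39.9723.

39.97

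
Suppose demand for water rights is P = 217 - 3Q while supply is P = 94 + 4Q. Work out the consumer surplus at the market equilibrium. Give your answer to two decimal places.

Setting demand equal to supply, 123 = 7Q, so Q* = 17.5714 and P* = 164.2857.
Consumer surplus is the triangle under demand above P*: (1/2)(17.5714)(217 - 164.2857) = (1/2)(17.5714)(52.7143) = 463.1327.

463.13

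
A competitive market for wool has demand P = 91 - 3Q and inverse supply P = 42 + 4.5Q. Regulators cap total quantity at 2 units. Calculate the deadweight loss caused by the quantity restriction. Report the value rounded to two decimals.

77.07

Unrestricted equilibrium: Q* = (91 - 42)/(3 + 4.5) = 6.5333.
At Q = 2 the demand price is 91 - 3(2) = 85 and the supply price is 42 + 4.5(2) = 51.
DWL = (1/2)(gap between curves at 2) x (Q* - 2) = (1/2)(34)(4.5333) = 77.0667.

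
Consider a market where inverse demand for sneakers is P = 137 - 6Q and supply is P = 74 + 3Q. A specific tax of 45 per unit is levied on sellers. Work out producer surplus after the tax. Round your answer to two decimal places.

6.00

Pre-tax equilibrium: 137 - 6Q = 74 + 3Q gives Q* = 7, P* = 95.
A tax on sellers shifts supply up by 45: 137 - 6Q = 74 + 3Q + 45, so Q_t = 2. Buyers pay P_b = 125; sellers receive P_s = P_b - 45 = 80.
Producer surplus is the triangle above supply below P_s: (1/2)(2)(80 - 74) = 6.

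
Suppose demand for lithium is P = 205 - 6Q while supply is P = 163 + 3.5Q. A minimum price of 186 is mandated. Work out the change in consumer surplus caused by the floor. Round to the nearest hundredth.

-28.55

Without the control, 205 - 6Q = 163 + 3.5Q so Q* = 4.4211 and P* = 178.4737.
At the floor price 186, quantity demanded is (205 - 186)/6 = 3.1667; demand is the short side, so Q = 3.1667 trades at P = 186.
CS goes from (1/2)(4.4211)(26.5263) = 58.6371 to 30.0833 (computed as (205 - 186)(3.1667) - (1/2)(6)(3.1667)^2), a change of -28.5538.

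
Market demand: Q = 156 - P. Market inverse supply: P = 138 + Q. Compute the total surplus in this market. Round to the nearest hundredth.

Rewriting demand in inverse form: P = 156 - Q.
Set 156 - Q = 138 + Q, which gives 18 = 2Q, so Q* = 9 and P* = 156 - (9) = 147.
Total surplus is the full triangle between the curves from 0 to Q*: (1/2)(9)(156 - 138) = 81.

81.00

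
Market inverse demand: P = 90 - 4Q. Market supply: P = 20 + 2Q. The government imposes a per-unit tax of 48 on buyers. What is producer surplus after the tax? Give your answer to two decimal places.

Without the tax, 90 - 4Q = 20 + 2Q so Q* = 11.6667 and P* = 43.3333.
A tax on buyers shifts demand down by 48: (90 - 48) - 4Q = 20 + 2Q, so Q_t = 3.6667. Buyers pay P_b = 75.3333; sellers receive P_s = P_b - 48 = 27.3333.
PS = (1/2)(Q_t)(P_s - 20) = (1/2)(3.6667)(7.3333) = 13.4444.

13.44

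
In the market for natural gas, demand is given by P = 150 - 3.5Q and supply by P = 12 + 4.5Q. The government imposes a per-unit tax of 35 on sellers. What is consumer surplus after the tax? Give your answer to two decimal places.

Pre-tax equilibrium: 150 - 3.5Q = 12 + 4.5Q gives Q* = 17.25, P* = 89.625.
A tax on sellers shifts supply up by 35: 150 - 3.5Q = 12 + 4.5Q + 35, so Q_t = 12.875. Buyers pay P_b = 104.9375; sellers receive P_s = P_b - 35 = 69.9375.
Consumer surplus is the triangle under demand above P_b: (1/2)(12.875)(150 - 104.9375) = 290.0898.

290.09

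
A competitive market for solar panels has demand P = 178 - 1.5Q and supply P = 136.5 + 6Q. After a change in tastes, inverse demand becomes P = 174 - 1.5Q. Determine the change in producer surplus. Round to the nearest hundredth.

-16.85

Initial equilibrium: Q_0 = 5.5333, P_0 = 169.7; CS_0 = (1/2)(5.5333)(8.3) = 22.9633, PS_0 = (1/2)(5.5333)(33.2) = 91.8533.
New equilibrium: 174 - 1.5Q = 136.5 + 6Q gives Q_1 = 5, P_1 = 166.5; CS_1 = 18.75, PS_1 = 75.
Change in producer surplus = 75 - 91.8533 = -16.8533.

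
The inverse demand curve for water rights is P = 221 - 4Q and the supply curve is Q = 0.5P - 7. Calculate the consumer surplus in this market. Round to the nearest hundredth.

2380.50

Rewriting supply in inverse form: P = 14 + 2Q.
Setting demand equal to supply, 207 = 6Q, so Q* = 34.5 and P* = 83.
CS is the area between the demand curve and P* from 0 to Q*: (1/2)(34.5)(138) = 2380.5.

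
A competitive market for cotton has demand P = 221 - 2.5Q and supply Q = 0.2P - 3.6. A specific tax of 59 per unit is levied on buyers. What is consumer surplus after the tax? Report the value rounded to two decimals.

Rewriting supply in inverse form: P = 18 + 5Q.
Without the tax, 221 - 2.5Q = 18 + 5Q so Q* = 27.0667 and P* = 153.3333.
A tax on buyers shifts demand down by 59: (221 - 59) - 2.5Q = 18 + 5Q, so Q_t = 19.2. Buyers pay P_b = 173; sellers receive P_s = P_b - 59 = 114.
CS = (1/2)(Q_t)(221 - P_b) = (1/2)(19.2)(48) = 460.8.

460.80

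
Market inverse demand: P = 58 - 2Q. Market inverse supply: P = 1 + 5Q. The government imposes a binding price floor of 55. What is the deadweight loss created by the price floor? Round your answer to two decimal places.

154.45

Free-market equilibrium: 58 - 2Q = 1 + 5Q gives Q* = 8.1429, P* = 41.7143.
At the floor price 55, quantity demanded is (58 - 55)/2 = 1.5; demand is the short side, so Q = 1.5 trades at P = 55.
At Q = 1.5 the demand price is 55 and the supply price is 8.5. Deadweight loss is the triangle between the curves from 1.5 to 8.1429: (1/2)(55 - 8.5)(8.1429 - 1.5) = 154.4464.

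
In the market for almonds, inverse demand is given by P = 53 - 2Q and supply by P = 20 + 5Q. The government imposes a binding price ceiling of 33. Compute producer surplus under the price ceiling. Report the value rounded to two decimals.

Without the control, 53 - 2Q = 20 + 5Q so Q* = 4.7143 and P* = 43.5714.
At P = 33, sellers supply (33 - 20)/5 = 2.6 while buyers want more, so the quantity traded is 2.6 at price 33.
PS is the triangle above supply below 33: (1/2)(2.6)(33 - 20) = 16.9.

16.90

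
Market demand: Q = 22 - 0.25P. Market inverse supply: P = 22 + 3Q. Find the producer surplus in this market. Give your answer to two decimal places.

133.35

Rewriting demand in inverse form: P = 88 - 4Q.
Set 88 - 4Q = 22 + 3Q, which gives 66 = 7Q, so Q* = 9.4286 and P* = 88 - 4(9.4286) = 50.2857.
Producer surplus is the triangle above supply below P*: (1/2)(9.4286)(50.2857 - 22) = (1/2)(9.4286)(28.2857) = 133.3469.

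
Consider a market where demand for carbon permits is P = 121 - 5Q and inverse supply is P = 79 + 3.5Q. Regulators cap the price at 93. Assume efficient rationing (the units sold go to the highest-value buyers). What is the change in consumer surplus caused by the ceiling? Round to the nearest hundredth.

10.96

Without the control, 121 - 5Q = 79 + 3.5Q so Q* = 4.9412 and P* = 96.2941.
At P = 93, sellers supply (93 - 79)/3.5 = 4 while buyers want more, so the quantity traded is 4 at price 93.
CS goes from (1/2)(4.9412)(24.7059) = 61.0381 to 72 (computed as (121 - 93)(4) - (1/2)(5)(4)^2), a change of 10.9619.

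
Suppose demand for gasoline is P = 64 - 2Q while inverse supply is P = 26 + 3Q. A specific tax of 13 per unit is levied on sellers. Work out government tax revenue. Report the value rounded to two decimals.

65.00

Pre-tax equilibrium: 64 - 2Q = 26 + 3Q gives Q* = 7.6, P* = 48.8.
A tax on sellers shifts supply up by 13: 64 - 2Q = 26 + 3Q + 13, so Q_t = 5. Buyers pay P_b = 54; sellers receive P_s = P_b - 13 = 41.
Tax revenue = t x Q_t = 13 x 5 = 65.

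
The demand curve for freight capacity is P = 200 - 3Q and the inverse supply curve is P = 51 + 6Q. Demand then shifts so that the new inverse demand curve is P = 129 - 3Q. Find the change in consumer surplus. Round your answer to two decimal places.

Initial equilibrium: Q_0 = 16.5556, P_0 = 150.3333; CS_0 = (1/2)(16.5556)(49.6667) = 411.1296, PS_0 = (1/2)(16.5556)(99.3333) = 822.2593.
New equilibrium: 129 - 3Q = 51 + 6Q gives Q_1 = 8.6667, P_1 = 103; CS_1 = 112.6667, PS_1 = 225.3333.
Change in consumer surplus = 112.6667 - 411.1296 = -298.463.

-298.46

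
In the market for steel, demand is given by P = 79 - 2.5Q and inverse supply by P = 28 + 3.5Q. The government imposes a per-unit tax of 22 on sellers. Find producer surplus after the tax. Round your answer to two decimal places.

Without the tax, 79 - 2.5Q = 28 + 3.5Q so Q* = 8.5 and P* = 57.75.
With the tax, sellers need 22 more per unit: 79 - 2.5Q = 28 + 3.5Q + 22, so Q_t = 4.8333. Buyers pay P_b = 66.9167; sellers receive P_s = P_b - 22 = 44.9167.
PS = (1/2)(Q_t)(P_s - 28) = (1/2)(4.8333)(16.9167) = 40.8819.

40.88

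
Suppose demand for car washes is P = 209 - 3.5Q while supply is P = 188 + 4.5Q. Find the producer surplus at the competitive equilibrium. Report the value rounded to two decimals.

15.50

Setting demand equal to supply, 21 = 8Q, so Q* = 2.625 and P* = 199.8125.
The supply curve's price intercept is 188, so PS = (1/2)(Q*)(P* - 188) = (1/2)(2.625)(11.8125) = 15.5039.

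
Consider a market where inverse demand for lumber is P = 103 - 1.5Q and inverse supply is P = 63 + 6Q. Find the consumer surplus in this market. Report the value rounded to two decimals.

21.33

Equilibrium: 103 - 1.5Q = 63 + 6Q, so Q* = 5.3333 and P* = 95.
Consumer surplus is the triangle under demand above P*: (1/2)(5.3333)(103 - 95) = (1/2)(5.3333)(8) = 21.3333.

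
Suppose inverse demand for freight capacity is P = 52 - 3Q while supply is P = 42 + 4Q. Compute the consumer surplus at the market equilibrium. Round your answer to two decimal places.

3.06

Equilibrium: 52 - 3Q = 42 + 4Q, so Q* = 1.4286 and P* = 47.7143.
The demand choke price is 52, so CS = (1/2)(Q*)(52 - P*) = (1/2)(1.4286)(4.2857) = 3.0612.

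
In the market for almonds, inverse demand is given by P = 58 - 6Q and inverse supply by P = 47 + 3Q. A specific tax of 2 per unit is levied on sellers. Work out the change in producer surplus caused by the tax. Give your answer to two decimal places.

Pre-tax equilibrium: 58 - 6Q = 47 + 3Q gives Q* = 1.2222, P* = 50.6667.
A tax on sellers shifts supply up by 2: 58 - 6Q = 47 + 3Q + 2, so Q_t = 1. Buyers pay P_b = 52; sellers receive P_s = P_b - 2 = 50.
PS falls from (1/2)(1.2222)(3.6667) = 2.2407 to (1/2)(1)(3) = 1.5, a change of -0.7407.

-0.74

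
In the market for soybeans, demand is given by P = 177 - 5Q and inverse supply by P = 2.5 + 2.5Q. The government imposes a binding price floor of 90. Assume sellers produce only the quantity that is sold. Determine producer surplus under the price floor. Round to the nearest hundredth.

1144.05

Free-market equilibrium: 177 - 5Q = 2.5 + 2.5Q gives Q* = 23.2667, P* = 60.6667.
At the floor price 90, quantity demanded is (177 - 90)/5 = 17.4; demand is the short side, so Q = 17.4 trades at P = 90.
The supply price at Q = 17.4 is 46. PS is the trapezoid between 90 and supply over [0, 17.4]: (1/2)[(90 - 2.5) + (90 - 46)](17.4) = 1144.05.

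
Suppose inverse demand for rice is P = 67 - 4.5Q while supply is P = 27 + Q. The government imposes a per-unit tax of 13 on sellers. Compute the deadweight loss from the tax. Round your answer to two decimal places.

Without the tax, 67 - 4.5Q = 27 + Q so Q* = 7.2727 and P* = 34.2727.
With the tax, sellers need 13 more per unit: 67 - 4.5Q = 27 + Q + 13, so Q_t = 4.9091. Buyers pay P_b = 44.9091; sellers receive P_s = P_b - 13 = 31.9091.
The welfare triangle lost has base Q* - Q_t = 2.3636 and height t = 13, so DWL = (1/2)(2.3636)(13) = 15.3636.

15.36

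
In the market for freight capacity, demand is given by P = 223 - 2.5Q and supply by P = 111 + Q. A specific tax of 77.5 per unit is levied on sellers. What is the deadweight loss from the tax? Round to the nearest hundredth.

Pre-tax equilibrium: 223 - 2.5Q = 111 + Q gives Q* = 32, P* = 143.
With the tax, sellers need 77.5 more per unit: 223 - 2.5Q = 111 + Q + 77.5, so Q_t = 9.8571. Buyers pay P_b = 198.3571; sellers receive P_s = P_b - 77.5 = 120.8571.
The welfare triangle lost has base Q* - Q_t = 22.1429 and height t = 77.5, so DWL = (1/2)(22.1429)(77.5) = 858.0357.

858.04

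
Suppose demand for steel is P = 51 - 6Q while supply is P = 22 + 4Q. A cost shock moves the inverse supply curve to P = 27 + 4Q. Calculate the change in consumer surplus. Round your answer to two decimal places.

-7.95

Initial equilibrium: Q_0 = 2.9, P_0 = 33.6; CS_0 = (1/2)(2.9)(17.4) = 25.23, PS_0 = (1/2)(2.9)(11.6) = 16.82.
New equilibrium: 51 - 6Q = 27 + 4Q gives Q_1 = 2.4, P_1 = 36.6; CS_1 = 17.28, PS_1 = 11.52.
Change in consumer surplus = 17.28 - 25.23 = -7.95.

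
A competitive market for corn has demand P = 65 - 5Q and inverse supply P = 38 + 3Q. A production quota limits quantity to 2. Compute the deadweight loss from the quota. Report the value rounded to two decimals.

7.56

Unrestricted equilibrium: Q* = (65 - 38)/(5 + 3) = 3.375.
At Q = 2 the demand price is 65 - 5(2) = 55 and the supply price is 38 + 3(2) = 44.
DWL = (1/2)(gap between curves at 2) x (Q* - 2) = (1/2)(11)(1.375) = 7.5625.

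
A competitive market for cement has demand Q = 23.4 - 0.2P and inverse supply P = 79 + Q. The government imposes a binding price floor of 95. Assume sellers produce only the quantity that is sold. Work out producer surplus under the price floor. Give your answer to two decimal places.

60.72

Rewriting demand in inverse form: P = 117 - 5Q.
Free-market equilibrium: 117 - 5Q = 79 + Q gives Q* = 6.3333, P* = 85.3333.
At the floor price 95, quantity demanded is (117 - 95)/5 = 4.4; demand is the short side, so Q = 4.4 trades at P = 95.
The supply price at Q = 4.4 is 83.4. PS is the trapezoid between 95 and supply over [0, 4.4]: (1/2)[(95 - 79) + (95 - 83.4)](4.4) = 60.72.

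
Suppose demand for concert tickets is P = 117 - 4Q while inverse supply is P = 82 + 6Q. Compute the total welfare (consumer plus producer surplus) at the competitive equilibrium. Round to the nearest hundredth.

61.25

Setting demand equal to supply, 35 = 10Q, so Q* = 3.5 and P* = 103.
Total surplus is the full triangle between the curves from 0 to Q*: (1/2)(3.5)(117 - 82) = 61.25.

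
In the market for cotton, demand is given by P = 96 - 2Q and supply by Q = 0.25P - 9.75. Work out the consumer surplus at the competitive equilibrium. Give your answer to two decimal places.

Rewriting supply in inverse form: P = 39 + 4Q.
Set 96 - 2Q = 39 + 4Q, which gives 57 = 6Q, so Q* = 9.5 and P* = 96 - 2(9.5) = 77.
CS is the area between the demand curve and P* from 0 to Q*: (1/2)(9.5)(19) = 90.25.

90.25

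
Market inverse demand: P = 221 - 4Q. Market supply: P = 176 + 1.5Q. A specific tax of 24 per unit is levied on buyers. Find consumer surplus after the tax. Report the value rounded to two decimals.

Without the tax, 221 - 4Q = 176 + 1.5Q so Q* = 8.1818 and P* = 188.2727.
A tax on buyers shifts demand down by 24: (221 - 24) - 4Q = 176 + 1.5Q, so Q_t = 3.8182. Buyers pay P_b = 205.7273; sellers receive P_s = P_b - 24 = 181.7273.
CS = (1/2)(Q_t)(221 - P_b) = (1/2)(3.8182)(15.2727) = 29.157.

29.16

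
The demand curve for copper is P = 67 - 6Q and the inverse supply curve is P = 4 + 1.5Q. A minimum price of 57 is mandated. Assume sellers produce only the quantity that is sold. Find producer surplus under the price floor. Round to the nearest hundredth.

Free-market equilibrium: 67 - 6Q = 4 + 1.5Q gives Q* = 8.4, P* = 16.6.
At the floor price 57, quantity demanded is (67 - 57)/6 = 1.6667; demand is the short side, so Q = 1.6667 trades at P = 57.
The supply price at Q = 1.6667 is 6.5. PS is the trapezoid between 57 and supply over [0, 1.6667]: (1/2)[(57 - 4) + (57 - 6.5)](1.6667) = 86.25.

86.25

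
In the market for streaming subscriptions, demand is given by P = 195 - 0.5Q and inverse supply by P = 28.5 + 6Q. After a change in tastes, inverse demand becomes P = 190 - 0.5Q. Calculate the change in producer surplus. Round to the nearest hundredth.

Initial equilibrium: Q_0 = 25.6154, P_0 = 182.1923; CS_0 = (1/2)(25.6154)(12.8077) = 164.037, PS_0 = (1/2)(25.6154)(153.6923) = 1968.4438.
New equilibrium: 190 - 0.5Q = 28.5 + 6Q gives Q_1 = 24.8462, P_1 = 177.5769; CS_1 = 154.3328, PS_1 = 1851.9941.
Change in producer surplus = 1851.9941 - 1968.4438 = -116.4497.

-116.45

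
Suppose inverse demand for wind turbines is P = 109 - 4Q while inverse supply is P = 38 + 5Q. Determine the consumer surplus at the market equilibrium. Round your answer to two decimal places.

124.47

Setting demand equal to supply, 71 = 9Q, so Q* = 7.8889 and P* = 77.4444.
CS is the area between the demand curve and P* from 0 to Q*: (1/2)(7.8889)(31.5556) = 124.4691.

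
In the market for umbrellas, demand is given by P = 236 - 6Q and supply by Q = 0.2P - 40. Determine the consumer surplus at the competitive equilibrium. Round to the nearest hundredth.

Rewriting supply in inverse form: P = 200 + 5Q.
Set 236 - 6Q = 200 + 5Q, which gives 36 = 11Q, so Q* = 3.2727 and P* = 236 - 6(3.2727) = 216.3636.
CS is the area between the demand curve and P* from 0 to Q*: (1/2)(3.2727)(19.6364) = 32.1322.

32.13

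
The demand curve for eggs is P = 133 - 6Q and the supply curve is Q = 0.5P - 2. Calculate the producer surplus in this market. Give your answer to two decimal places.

Rewriting supply in inverse form: P = 4 + 2Q.
Equilibrium: 133 - 6Q = 4 + 2Q, so Q* = 16.125 and P* = 36.25.
The supply curve's price intercept is 4, so PS = (1/2)(Q*)(P* - 4) = (1/2)(16.125)(32.25) = 260.0156.

260.02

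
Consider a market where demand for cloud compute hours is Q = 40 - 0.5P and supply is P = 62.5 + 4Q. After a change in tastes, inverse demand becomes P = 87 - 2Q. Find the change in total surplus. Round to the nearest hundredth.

24.50

Rewriting demand in inverse form: P = 80 - 2Q.
Initial equilibrium: Q_0 = 2.9167, P_0 = 74.1667; CS_0 = (1/2)(2.9167)(5.8333) = 8.5069, PS_0 = (1/2)(2.9167)(11.6667) = 17.0139.
New equilibrium: 87 - 2Q = 62.5 + 4Q gives Q_1 = 4.0833, P_1 = 78.8333; CS_1 = 16.6736, PS_1 = 33.3472.
Change in total surplus = (16.6736 + 33.3472) - (8.5069 + 17.0139) = 24.5.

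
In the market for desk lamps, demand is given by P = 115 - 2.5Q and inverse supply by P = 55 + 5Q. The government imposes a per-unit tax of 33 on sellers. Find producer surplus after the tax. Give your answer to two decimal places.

Pre-tax equilibrium: 115 - 2.5Q = 55 + 5Q gives Q* = 8, P* = 95.
With the tax, sellers need 33 more per unit: 115 - 2.5Q = 55 + 5Q + 33, so Q_t = 3.6. Buyers pay P_b = 106; sellers receive P_s = P_b - 33 = 73.
PS = (1/2)(Q_t)(P_s - 55) = (1/2)(3.6)(18) = 32.4.

32.40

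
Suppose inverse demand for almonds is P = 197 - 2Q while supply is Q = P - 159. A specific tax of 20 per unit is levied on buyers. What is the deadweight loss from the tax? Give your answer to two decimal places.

66.67

Rewriting supply in inverse form: P = 159 + Q.
Pre-tax equilibrium: 197 - 2Q = 159 + Q gives Q* = 12.6667, P* = 171.6667.
With the tax, buyers' net willingness to pay falls by 20: (197 - 20) - 2Q = 159 + Q, so Q_t = 6. Buyers pay P_b = 185; sellers receive P_s = P_b - 20 = 165.
Deadweight loss is the triangle between the curves from Q_t to Q*: (1/2)(12.6667 - 6)(20) = 66.6667.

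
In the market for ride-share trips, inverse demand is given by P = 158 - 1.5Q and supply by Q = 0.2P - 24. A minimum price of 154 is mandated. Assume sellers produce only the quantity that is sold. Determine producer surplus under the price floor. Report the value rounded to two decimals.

72.89

Rewriting supply in inverse form: P = 120 + 5Q.
Without the control, 158 - 1.5Q = 120 + 5Q so Q* = 5.8462 and P* = 149.2308.
At P = 154, buyers demand (158 - 154)/1.5 = 2.6667 while sellers would supply more, so the quantity traded is 2.6667 at price 154.
The supply price at Q = 2.6667 is 133.3333. PS is the trapezoid between 154 and supply over [0, 2.6667]: (1/2)[(154 - 120) + (154 - 133.3333)](2.6667) = 72.8889.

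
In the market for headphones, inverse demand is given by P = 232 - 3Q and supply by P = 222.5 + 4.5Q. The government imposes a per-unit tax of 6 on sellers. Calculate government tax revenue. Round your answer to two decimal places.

Without the tax, 232 - 3Q = 222.5 + 4.5Q so Q* = 1.2667 and P* = 228.2.
With the tax, sellers need 6 more per unit: 232 - 3Q = 222.5 + 4.5Q + 6, so Q_t = 0.4667. Buyers pay P_b = 230.6; sellers receive P_s = P_b - 6 = 224.6.
Revenue is the tax times quantity traded: 6 x 0.4667 = 2.8.

2.80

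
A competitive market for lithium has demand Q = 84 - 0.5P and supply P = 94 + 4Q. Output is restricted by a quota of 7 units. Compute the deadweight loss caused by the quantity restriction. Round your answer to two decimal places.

85.33

Rewriting demand in inverse form: P = 168 - 2Q.
Without the quota, 168 - 2Q = 94 + 4Q gives Q* = 12.3333.
At Q = 7 the demand price is 168 - 2(7) = 154 and the supply price is 94 + 4(7) = 122.
Deadweight loss is the triangle between the curves from 7 to 12.3333: (1/2)(154 - 122)(12.3333 - 7) = 85.3333.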